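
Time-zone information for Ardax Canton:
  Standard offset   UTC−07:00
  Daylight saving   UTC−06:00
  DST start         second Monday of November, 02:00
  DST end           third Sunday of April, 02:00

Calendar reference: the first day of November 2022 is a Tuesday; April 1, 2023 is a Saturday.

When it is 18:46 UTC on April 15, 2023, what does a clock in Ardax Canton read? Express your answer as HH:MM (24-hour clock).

1 November 2022 is a Tuesday, so the first Monday is November 7 and the second is November 14.
1 April 2023 is a Saturday, so the first Sunday is April 2 and the third is April 16.
At the standard offset (UTC−07:00), 18:46 UTC − 7h = 11:46 Ardax Canton standard time.
Daylight saving runs 14 November 2022 – 16 April 2023; the standard-time date in Ardax Canton, April 15, 2023, is inside that window, so Ardax Canton is at UTC−06:00.
18:46 UTC − 6h = 12:46 local.

12:46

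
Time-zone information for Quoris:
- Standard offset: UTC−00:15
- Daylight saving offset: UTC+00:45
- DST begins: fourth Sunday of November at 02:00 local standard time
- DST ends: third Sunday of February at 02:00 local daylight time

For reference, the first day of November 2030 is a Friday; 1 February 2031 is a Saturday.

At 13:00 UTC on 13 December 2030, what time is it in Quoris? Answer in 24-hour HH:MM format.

1 November 2030 is a Friday, so the first Sunday is November 3 and the fourth is November 24.
1 February 2031 is a Saturday, so the first Sunday is February 2 and the third is February 16.
At the standard offset (UTC−00:15), 13:00 UTC − 0h15m = 12:45 Quoris standard time.
Daylight saving runs 24 November 2030 – 16 February 2031; the standard-time date in Quoris, 13 December 2030, is inside that window, so Quoris is at UTC+00:45.
13:00 UTC + 0h45m = 13:45 local.

13:45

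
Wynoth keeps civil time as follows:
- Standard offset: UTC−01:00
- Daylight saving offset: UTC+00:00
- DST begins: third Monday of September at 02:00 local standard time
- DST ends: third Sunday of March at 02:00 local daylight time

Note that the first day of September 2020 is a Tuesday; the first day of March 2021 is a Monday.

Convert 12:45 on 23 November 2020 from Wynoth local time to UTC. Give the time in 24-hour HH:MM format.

12:45

1 September 2020 is a Tuesday, so the first Monday is September 7 and the third is September 21.
1 March 2021 is a Monday, so the first Sunday is March 7 and the third is March 21.
23 November 2020 falls between 21 September 2020 and 21 March 2021, so daylight saving is in effect and Wynoth is at UTC+00:00.
12:45 local − 0h = 12:45 UTC.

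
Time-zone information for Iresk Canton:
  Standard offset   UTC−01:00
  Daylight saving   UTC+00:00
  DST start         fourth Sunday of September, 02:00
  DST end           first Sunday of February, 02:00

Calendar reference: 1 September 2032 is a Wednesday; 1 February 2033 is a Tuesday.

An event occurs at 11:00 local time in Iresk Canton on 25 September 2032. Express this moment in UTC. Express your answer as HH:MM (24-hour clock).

1 September 2032 is a Wednesday, so the first Sunday is September 5 and the fourth is September 26.
1 February 2033 is a Tuesday, so the first Sunday is February 6.
25 September 2032 is outside the daylight-saving period (26 September 2032 – 6 February 2033), so Iresk Canton is on standard time, UTC−01:00.
11:00 local + 1h = 12:00 UTC.

12:00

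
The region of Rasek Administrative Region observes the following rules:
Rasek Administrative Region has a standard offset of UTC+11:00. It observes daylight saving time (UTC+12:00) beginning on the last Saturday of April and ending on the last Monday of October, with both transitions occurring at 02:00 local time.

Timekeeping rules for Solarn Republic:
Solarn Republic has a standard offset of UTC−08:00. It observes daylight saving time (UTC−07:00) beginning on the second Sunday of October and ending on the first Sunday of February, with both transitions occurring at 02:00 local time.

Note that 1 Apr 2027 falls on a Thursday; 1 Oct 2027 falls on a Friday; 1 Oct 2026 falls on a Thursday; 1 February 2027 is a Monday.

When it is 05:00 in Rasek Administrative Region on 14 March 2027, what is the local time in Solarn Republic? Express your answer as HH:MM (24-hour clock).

10:00

1 April 2027 is a Thursday, so Saturdays fall on 3, 10, 17, 24; the last is April 24.
1 October 2027 is a Friday, so Mondays fall on 4, 11, 18, 25; the last is October 25.
14 March 2027 is outside the daylight-saving period (24 April – 25 October), so Rasek Administrative Region is on standard time, UTC+11:00.
05:00 Rasek Administrative Region − 11h = 18:00 UTC (rolling into the previous day, 13 March 2027).
1 October 2026 is a Thursday, so the first Sunday is October 4 and the second is October 11.
1 February 2027 is a Monday, so the first Sunday is February 7.
At the standard offset (UTC−08:00), 18:00 UTC − 8h = 10:00 Solarn Republic standard time.
Daylight saving runs 11 October 2026 – 7 February 2027; the standard-time date in Solarn Republic, 13 March 2027, is outside that window, so Solarn Republic is on standard time at UTC−08:00.
18:00 UTC − 8h = 10:00 Solarn Republic.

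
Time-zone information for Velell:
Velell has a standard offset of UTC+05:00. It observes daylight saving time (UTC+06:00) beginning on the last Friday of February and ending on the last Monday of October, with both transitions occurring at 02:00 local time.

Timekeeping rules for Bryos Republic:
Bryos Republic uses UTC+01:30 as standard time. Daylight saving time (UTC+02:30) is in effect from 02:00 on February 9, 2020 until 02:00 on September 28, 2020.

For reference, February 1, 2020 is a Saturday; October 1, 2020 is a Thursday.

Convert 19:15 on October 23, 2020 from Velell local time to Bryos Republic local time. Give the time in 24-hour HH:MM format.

14:45

1 February 2020 is a Saturday, so Fridays fall on 7, 14, 21, 28; the last is February 28.
1 October 2020 is a Thursday, so Mondays fall on 5, 12, 19, 26; the last is October 26.
October 23, 2020 lies within the daylight-saving period (28 February – 26 October), so Velell is on daylight time, UTC+06:00.
19:15 Velell − 6h = 13:15 UTC.
At the standard offset (UTC+01:30), 13:15 UTC + 1h30m = 14:45 Bryos Republic standard time.
The standard-time date in Bryos Republic, October 23, 2020, does not fall between 9 February and 28 September, so daylight saving is not in effect and Bryos Republic is at UTC+01:30.
13:15 UTC + 1h30m = 14:45 Bryos Republic.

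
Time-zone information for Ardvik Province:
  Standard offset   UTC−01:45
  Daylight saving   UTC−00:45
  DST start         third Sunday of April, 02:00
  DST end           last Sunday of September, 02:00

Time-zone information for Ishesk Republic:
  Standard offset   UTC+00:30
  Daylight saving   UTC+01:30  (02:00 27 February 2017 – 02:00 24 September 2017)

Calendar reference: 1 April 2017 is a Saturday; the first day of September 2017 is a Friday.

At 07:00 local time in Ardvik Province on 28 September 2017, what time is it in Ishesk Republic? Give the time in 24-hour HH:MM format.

1 April 2017 is a Saturday, so the first Sunday is April 2 and the third is April 16.
1 September 2017 is a Friday, so Sundays fall on 3, 10, 17, 24; the last is September 24.
Daylight saving runs 16 April – 24 September; 28 September 2017 is outside that window, so Ardvik Province is on standard time at UTC−01:45.
07:00 Ardvik Province + 1h45m = 08:45 UTC.
At the standard offset (UTC+00:30), 08:45 UTC + 0h30m = 09:15 Ishesk Republic standard time.
The standard-time date in Ishesk Republic, 28 September 2017, is outside the daylight-saving period (27 February – 24 September), so Ishesk Republic is on standard time, UTC+00:30.
08:45 UTC + 0h30m = 09:15 Ishesk Republic.

09:15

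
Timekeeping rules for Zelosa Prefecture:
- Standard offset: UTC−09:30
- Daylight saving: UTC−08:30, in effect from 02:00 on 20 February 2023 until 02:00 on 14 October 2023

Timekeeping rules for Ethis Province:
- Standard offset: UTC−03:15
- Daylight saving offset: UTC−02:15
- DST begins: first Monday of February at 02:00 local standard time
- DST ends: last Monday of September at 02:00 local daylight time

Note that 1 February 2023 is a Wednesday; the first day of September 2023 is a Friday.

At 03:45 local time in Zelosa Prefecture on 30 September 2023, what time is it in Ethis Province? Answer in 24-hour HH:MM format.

Daylight saving runs 20 February – 14 October; 30 September 2023 is inside that window, so Zelosa Prefecture is at UTC−08:30.
03:45 Zelosa Prefecture + 8h30m = 12:15 UTC.
1 February 2023 is a Wednesday, so the first Monday is February 6.
1 September 2023 is a Friday, so Mondays fall on 4, 11, 18, 25; the last is September 25.
At the standard offset (UTC−03:15), 12:15 UTC − 3h15m = 09:00 Ethis Province standard time.
The standard-time date in Ethis Province, 30 September 2023, does not fall between 6 February and 25 September, so daylight saving is not in effect and Ethis Province is at UTC−03:15.
12:15 UTC − 3h15m = 09:00 Ethis Province.

09:00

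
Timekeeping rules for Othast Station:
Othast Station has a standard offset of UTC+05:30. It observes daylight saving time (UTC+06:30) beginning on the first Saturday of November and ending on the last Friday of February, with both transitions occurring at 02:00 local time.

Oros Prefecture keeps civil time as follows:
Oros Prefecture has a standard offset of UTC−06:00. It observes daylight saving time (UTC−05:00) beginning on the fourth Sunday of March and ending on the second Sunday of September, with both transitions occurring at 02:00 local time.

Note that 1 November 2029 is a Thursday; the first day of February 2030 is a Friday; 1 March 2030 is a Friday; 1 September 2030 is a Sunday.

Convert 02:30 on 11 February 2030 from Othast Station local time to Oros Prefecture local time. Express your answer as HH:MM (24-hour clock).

14:00

1 November 2029 is a Thursday, so the first Saturday is November 3.
1 February 2030 is a Friday, so Fridays fall on 1, 8, 15, 22; the last is February 22.
11 February 2030 lies within the daylight-saving period (3 November 2029 – 22 February 2030), so Othast Station is on daylight time, UTC+06:30.
02:30 Othast Station − 6h30m = 20:00 UTC (rolling into the previous day, 10 February 2030).
1 March 2030 is a Friday, so the first Sunday is March 3 and the fourth is March 24.
1 September 2030 is a Sunday, so the first Sunday is September 1 and the second is September 8.
At the standard offset (UTC−06:00), 20:00 UTC − 6h = 14:00 Oros Prefecture standard time.
The standard-time date in Oros Prefecture, 10 February 2030, does not fall between 24 March and 8 September, so daylight saving is not in effect and Oros Prefecture is at UTC−06:00.
20:00 UTC − 6h = 14:00 Oros Prefecture.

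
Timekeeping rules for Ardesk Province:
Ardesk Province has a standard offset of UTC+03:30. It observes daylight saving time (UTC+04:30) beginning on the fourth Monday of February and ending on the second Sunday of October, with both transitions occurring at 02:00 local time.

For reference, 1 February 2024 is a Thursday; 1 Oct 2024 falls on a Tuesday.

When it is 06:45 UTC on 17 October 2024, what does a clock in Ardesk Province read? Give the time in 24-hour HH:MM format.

10:15

1 February 2024 is a Thursday, so the first Monday is February 5 and the fourth is February 26.
1 October 2024 is a Tuesday, so the first Sunday is October 6 and the second is October 13.
At the standard offset (UTC+03:30), 06:45 UTC + 3h30m = 10:15 Ardesk Province standard time.
The standard-time date in Ardesk Province, 17 October 2024, is outside the daylight-saving period (26 February – 13 October), so Ardesk Province is on standard time, UTC+03:30.
06:45 UTC + 3h30m = 10:15 local.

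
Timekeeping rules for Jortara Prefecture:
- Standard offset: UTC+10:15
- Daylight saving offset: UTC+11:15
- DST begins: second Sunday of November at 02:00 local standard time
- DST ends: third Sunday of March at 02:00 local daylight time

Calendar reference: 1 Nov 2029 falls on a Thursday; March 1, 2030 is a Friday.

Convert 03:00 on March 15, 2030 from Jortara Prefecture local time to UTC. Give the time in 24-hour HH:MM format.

1 November 2029 is a Thursday, so the first Sunday is November 4 and the second is November 11.
1 March 2030 is a Friday, so the first Sunday is March 3 and the third is March 17.
March 15, 2030 falls between 11 November 2029 and 17 March 2030, so daylight saving is in effect and Jortara Prefecture is at UTC+11:15.
03:00 local − 11h15m = 15:45 UTC (rolling into the previous day, 14 March 2030).

15:45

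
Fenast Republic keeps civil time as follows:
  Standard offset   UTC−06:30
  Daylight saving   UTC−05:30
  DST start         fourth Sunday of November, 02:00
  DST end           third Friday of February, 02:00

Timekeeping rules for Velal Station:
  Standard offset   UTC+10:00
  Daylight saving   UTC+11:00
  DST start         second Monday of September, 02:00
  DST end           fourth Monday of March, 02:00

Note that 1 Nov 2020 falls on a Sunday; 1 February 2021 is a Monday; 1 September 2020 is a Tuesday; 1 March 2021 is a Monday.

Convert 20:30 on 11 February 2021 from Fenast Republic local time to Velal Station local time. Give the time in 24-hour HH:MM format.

13:00

1 November 2020 is a Sunday, so the first Sunday is November 1 and the fourth is November 22.
1 February 2021 is a Monday, so the first Friday is February 5 and the third is February 19.
Daylight saving runs 22 November 2020 – 19 February 2021; 11 February 2021 is inside that window, so Fenast Republic is at UTC−05:30.
20:30 Fenast Republic + 5h30m = 02:00 UTC (rolling into the next day, 12 February 2021).
1 September 2020 is a Tuesday, so the first Monday is September 7 and the second is September 14.
1 March 2021 is a Monday, so the first Monday is March 1 and the fourth is March 22.
At the standard offset (UTC+10:00), 02:00 UTC + 10h = 12:00 Velal Station standard time.
Daylight saving runs 14 September 2020 – 22 March 2021; the standard-time date in Velal Station, 12 February 2021, is inside that window, so Velal Station is at UTC+11:00.
02:00 UTC + 11h = 13:00 Velal Station.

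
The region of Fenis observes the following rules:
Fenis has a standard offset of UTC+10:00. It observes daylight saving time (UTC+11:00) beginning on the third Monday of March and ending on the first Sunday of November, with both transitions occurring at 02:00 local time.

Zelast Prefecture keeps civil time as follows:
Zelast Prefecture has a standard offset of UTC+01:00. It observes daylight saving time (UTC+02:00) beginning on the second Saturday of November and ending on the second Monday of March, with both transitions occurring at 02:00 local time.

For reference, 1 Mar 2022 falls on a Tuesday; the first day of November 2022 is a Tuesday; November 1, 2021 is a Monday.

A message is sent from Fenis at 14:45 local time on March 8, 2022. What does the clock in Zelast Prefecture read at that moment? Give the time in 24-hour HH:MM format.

06:45

1 March 2022 is a Tuesday, so the first Monday is March 7 and the third is March 21.
1 November 2022 is a Tuesday, so the first Sunday is November 6.
March 8, 2022 is outside the daylight-saving period (21 March – 6 November), so Fenis is on standard time, UTC+10:00.
14:45 Fenis − 10h = 04:45 UTC.
1 November 2021 is a Monday, so the first Saturday is November 6 and the second is November 13.
1 March 2022 is a Tuesday, so the first Monday is March 7 and the second is March 14.
At the standard offset (UTC+01:00), 04:45 UTC + 1h = 05:45 Zelast Prefecture standard time.
Daylight saving runs 13 November 2021 – 14 March 2022; the standard-time date in Zelast Prefecture, March 8, 2022, is inside that window, so Zelast Prefecture is at UTC+02:00.
04:45 UTC + 2h = 06:45 Zelast Prefecture.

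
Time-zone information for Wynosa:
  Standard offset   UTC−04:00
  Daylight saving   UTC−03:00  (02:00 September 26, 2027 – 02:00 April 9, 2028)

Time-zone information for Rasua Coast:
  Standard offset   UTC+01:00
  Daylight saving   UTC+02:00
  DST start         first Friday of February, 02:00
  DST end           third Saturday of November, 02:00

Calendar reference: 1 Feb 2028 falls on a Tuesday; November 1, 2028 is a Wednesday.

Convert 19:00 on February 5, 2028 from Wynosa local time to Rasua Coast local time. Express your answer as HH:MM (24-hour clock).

Daylight saving runs 26 September 2027 – 9 April 2028; February 5, 2028 is inside that window, so Wynosa is at UTC−03:00.
19:00 Wynosa + 3h = 22:00 UTC.
1 February 2028 is a Tuesday, so the first Friday is February 4.
1 November 2028 is a Wednesday, so the first Saturday is November 4 and the third is November 18.
At the standard offset (UTC+01:00), 22:00 UTC + 1h = 23:00 Rasua Coast standard time.
The standard-time date in Rasua Coast, February 5, 2028, lies within the daylight-saving period (4 February – 18 November), so Rasua Coast is on daylight time, UTC+02:00.
22:00 UTC + 2h = 00:00 Rasua Coast (rolling into the next day, 6 February 2028).

00:00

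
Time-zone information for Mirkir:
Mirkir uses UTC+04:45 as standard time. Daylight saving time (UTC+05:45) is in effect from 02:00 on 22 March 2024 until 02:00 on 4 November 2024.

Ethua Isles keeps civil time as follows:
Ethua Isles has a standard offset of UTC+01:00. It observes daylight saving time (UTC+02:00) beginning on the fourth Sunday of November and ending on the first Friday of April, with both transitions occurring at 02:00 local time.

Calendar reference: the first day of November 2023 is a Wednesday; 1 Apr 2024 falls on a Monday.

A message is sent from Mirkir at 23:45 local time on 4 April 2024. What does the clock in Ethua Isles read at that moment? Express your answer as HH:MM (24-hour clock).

20:00

4 April 2024 lies within the daylight-saving period (22 March – 4 November), so Mirkir is on daylight time, UTC+05:45.
23:45 Mirkir − 5h45m = 18:00 UTC.
1 November 2023 is a Wednesday, so the first Sunday is November 5 and the fourth is November 26.
1 April 2024 is a Monday, so the first Friday is April 5.
At the standard offset (UTC+01:00), 18:00 UTC + 1h = 19:00 Ethua Isles standard time.
The standard-time date in Ethua Isles, 4 April 2024, lies within the daylight-saving period (26 November 2023 – 5 April 2024), so Ethua Isles is on daylight time, UTC+02:00.
18:00 UTC + 2h = 20:00 Ethua Isles.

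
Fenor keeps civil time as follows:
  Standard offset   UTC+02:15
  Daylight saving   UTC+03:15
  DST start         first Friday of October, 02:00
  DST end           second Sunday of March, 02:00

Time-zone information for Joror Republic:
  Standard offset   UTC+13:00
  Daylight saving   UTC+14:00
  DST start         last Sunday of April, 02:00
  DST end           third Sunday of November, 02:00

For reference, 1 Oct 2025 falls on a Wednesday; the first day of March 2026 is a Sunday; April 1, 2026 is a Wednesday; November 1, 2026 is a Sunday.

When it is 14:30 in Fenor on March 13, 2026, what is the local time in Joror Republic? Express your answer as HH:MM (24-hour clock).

01:15

1 October 2025 is a Wednesday, so the first Friday is October 3.
1 March 2026 is a Sunday, so the first Sunday is March 1 and the second is March 8.
March 13, 2026 does not fall between 3 October 2025 and 8 March 2026, so daylight saving is not in effect and Fenor is at UTC+02:15.
14:30 Fenor − 2h15m = 12:15 UTC.
1 April 2026 is a Wednesday, so Sundays fall on 5, 12, 19, 26; the last is April 26.
1 November 2026 is a Sunday, so the first Sunday is November 1 and the third is November 15.
At the standard offset (UTC+13:00), 12:15 UTC + 13h = 01:15 Joror Republic standard time (rolling into the next day, 14 March 2026).
The standard-time date in Joror Republic, March 14, 2026, is outside the daylight-saving period (26 April – 15 November), so Joror Republic is on standard time, UTC+13:00.
12:15 UTC + 13h = 01:15 Joror Republic (rolling into the next day, 14 March 2026).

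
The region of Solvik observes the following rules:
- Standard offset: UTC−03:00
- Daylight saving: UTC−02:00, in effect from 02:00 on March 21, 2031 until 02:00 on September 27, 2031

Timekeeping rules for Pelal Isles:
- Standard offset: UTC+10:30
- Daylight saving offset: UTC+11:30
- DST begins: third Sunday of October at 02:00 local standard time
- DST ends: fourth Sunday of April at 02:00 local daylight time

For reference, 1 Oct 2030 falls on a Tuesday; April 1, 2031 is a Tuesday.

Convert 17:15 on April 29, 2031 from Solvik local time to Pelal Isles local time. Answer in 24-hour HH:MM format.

April 29, 2031 falls between 21 March and 27 September, so daylight saving is in effect and Solvik is at UTC−02:00.
17:15 Solvik + 2h = 19:15 UTC.
1 October 2030 is a Tuesday, so the first Sunday is October 6 and the third is October 20.
1 April 2031 is a Tuesday, so the first Sunday is April 6 and the fourth is April 27.
At the standard offset (UTC+10:30), 19:15 UTC + 10h30m = 05:45 Pelal Isles standard time (rolling into the next day, 30 April 2031).
Daylight saving runs 20 October 2030 – 27 April 2031; the standard-time date in Pelal Isles, April 30, 2031, is outside that window, so Pelal Isles is on standard time at UTC+10:30.
19:15 UTC + 10h30m = 05:45 Pelal Isles (rolling into the next day, 30 April 2031).

05:45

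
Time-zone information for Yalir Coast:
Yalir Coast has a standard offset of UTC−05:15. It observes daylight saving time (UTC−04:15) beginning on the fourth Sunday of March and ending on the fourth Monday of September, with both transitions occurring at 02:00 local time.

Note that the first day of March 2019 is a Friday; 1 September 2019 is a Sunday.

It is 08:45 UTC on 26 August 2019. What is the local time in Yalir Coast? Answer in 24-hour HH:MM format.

04:30

1 March 2019 is a Friday, so the first Sunday is March 3 and the fourth is March 24.
1 September 2019 is a Sunday, so the first Monday is September 2 and the fourth is September 23.
At the standard offset (UTC−05:15), 08:45 UTC − 5h15m = 03:30 Yalir Coast standard time.
Daylight saving runs 24 March – 23 September; the standard-time date in Yalir Coast, 26 August 2019, is inside that window, so Yalir Coast is at UTC−04:15.
08:45 UTC − 4h15m = 04:30 local.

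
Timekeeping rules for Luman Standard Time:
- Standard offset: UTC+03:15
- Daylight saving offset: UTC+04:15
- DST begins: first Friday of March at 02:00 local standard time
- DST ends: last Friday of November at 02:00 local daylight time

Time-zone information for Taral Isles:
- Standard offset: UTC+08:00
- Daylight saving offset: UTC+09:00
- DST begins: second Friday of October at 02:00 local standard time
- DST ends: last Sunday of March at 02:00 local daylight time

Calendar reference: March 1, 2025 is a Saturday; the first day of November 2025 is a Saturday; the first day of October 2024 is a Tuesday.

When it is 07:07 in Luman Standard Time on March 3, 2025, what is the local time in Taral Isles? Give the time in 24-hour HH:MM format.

1 March 2025 is a Saturday, so the first Friday is March 7.
1 November 2025 is a Saturday, so Fridays fall on 7, 14, 21, 28; the last is November 28.
Daylight saving runs 7 March – 28 November; March 3, 2025 is outside that window, so Luman Standard Time is on standard time at UTC+03:15.
07:07 Luman Standard Time − 3h15m = 03:52 UTC.
1 October 2024 is a Tuesday, so the first Friday is October 4 and the second is October 11.
1 March 2025 is a Saturday, so Sundays fall on 2, 9, 16, 23, 30; the last is March 30.
At the standard offset (UTC+08:00), 03:52 UTC + 8h = 11:52 Taral Isles standard time.
The standard-time date in Taral Isles, March 3, 2025, lies within the daylight-saving period (11 October 2024 – 30 March 2025), so Taral Isles is on daylight time, UTC+09:00.
03:52 UTC + 9h = 12:52 Taral Isles.

12:52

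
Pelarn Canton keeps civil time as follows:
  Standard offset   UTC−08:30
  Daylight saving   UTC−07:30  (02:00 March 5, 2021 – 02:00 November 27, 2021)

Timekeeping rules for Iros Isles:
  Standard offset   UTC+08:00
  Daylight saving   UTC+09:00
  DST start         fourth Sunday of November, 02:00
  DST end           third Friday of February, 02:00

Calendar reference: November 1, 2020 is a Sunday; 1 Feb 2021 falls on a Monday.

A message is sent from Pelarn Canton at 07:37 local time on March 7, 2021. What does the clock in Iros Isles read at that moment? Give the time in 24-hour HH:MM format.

23:07

March 7, 2021 falls between 5 March and 27 November, so daylight saving is in effect and Pelarn Canton is at UTC−07:30.
07:37 Pelarn Canton + 7h30m = 15:07 UTC.
1 November 2020 is a Sunday, so the first Sunday is November 1 and the fourth is November 22.
1 February 2021 is a Monday, so the first Friday is February 5 and the third is February 19.
At the standard offset (UTC+08:00), 15:07 UTC + 8h = 23:07 Iros Isles standard time.
The standard-time date in Iros Isles, March 7, 2021, is outside the daylight-saving period (22 November 2020 – 19 February 2021), so Iros Isles is on standard time, UTC+08:00.
15:07 UTC + 8h = 23:07 Iros Isles.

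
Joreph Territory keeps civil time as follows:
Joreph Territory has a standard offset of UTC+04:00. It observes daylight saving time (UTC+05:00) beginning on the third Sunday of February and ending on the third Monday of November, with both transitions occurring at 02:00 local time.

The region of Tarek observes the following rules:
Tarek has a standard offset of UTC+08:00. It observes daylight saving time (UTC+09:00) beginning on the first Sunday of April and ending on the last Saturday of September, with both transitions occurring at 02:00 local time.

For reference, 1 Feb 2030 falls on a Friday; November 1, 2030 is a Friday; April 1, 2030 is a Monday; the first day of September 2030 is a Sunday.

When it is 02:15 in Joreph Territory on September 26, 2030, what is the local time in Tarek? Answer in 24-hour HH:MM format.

06:15

1 February 2030 is a Friday, so the first Sunday is February 3 and the third is February 17.
1 November 2030 is a Friday, so the first Monday is November 4 and the third is November 18.
September 26, 2030 falls between 17 February and 18 November, so daylight saving is in effect and Joreph Territory is at UTC+05:00.
02:15 Joreph Territory − 5h = 21:15 UTC (rolling into the previous day, 25 September 2030).
1 April 2030 is a Monday, so the first Sunday is April 7.
1 September 2030 is a Sunday, so Saturdays fall on 7, 14, 21, 28; the last is September 28.
At the standard offset (UTC+08:00), 21:15 UTC + 8h = 05:15 Tarek standard time (rolling into the next day, 26 September 2030).
The standard-time date in Tarek, September 26, 2030, lies within the daylight-saving period (7 April – 28 September), so Tarek is on daylight time, UTC+09:00.
21:15 UTC + 9h = 06:15 Tarek (rolling into the next day, 26 September 2030).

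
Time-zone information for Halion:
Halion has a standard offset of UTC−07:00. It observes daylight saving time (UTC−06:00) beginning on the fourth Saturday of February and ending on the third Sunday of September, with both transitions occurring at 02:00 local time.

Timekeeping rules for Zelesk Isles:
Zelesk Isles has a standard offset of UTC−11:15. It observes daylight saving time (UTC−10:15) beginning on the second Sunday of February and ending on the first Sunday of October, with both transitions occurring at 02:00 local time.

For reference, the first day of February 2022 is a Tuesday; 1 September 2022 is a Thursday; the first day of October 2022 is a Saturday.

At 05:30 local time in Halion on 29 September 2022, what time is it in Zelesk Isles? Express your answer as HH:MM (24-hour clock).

1 February 2022 is a Tuesday, so the first Saturday is February 5 and the fourth is February 26.
1 September 2022 is a Thursday, so the first Sunday is September 4 and the third is September 18.
29 September 2022 does not fall between 26 February and 18 September, so daylight saving is not in effect and Halion is at UTC−07:00.
05:30 Halion + 7h = 12:30 UTC.
1 February 2022 is a Tuesday, so the first Sunday is February 6 and the second is February 13.
1 October 2022 is a Saturday, so the first Sunday is October 2.
At the standard offset (UTC−11:15), 12:30 UTC − 11h15m = 01:15 Zelesk Isles standard time.
The standard-time date in Zelesk Isles, 29 September 2022, falls between 13 February and 2 October, so daylight saving is in effect and Zelesk Isles is at UTC−10:15.
12:30 UTC − 10h15m = 02:15 Zelesk Isles.

02:15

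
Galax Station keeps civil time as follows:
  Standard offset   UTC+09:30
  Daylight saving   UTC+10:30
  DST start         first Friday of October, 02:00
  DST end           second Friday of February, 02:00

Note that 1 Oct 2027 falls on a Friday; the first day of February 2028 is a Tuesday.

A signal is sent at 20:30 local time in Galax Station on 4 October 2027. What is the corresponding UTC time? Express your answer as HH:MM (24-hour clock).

1 October 2027 is a Friday, so the first Friday is October 1.
1 February 2028 is a Tuesday, so the first Friday is February 4 and the second is February 11.
4 October 2027 lies within the daylight-saving period (1 October 2027 – 11 February 2028), so Galax Station is on daylight time, UTC+10:30.
20:30 local − 10h30m = 10:00 UTC.

10:00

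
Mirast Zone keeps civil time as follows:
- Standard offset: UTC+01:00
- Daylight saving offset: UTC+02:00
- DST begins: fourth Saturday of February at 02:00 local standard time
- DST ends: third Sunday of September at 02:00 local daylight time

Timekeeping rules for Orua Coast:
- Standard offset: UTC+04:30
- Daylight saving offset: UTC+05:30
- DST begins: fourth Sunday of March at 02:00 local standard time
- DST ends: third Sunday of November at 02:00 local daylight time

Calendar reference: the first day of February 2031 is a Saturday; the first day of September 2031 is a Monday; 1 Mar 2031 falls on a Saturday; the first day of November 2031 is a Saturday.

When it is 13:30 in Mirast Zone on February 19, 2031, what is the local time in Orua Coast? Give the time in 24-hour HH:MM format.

17:00

1 February 2031 is a Saturday, so the first Saturday is February 1 and the fourth is February 22.
1 September 2031 is a Monday, so the first Sunday is September 7 and the third is September 21.
Daylight saving runs 22 February – 21 September; February 19, 2031 is outside that window, so Mirast Zone is on standard time at UTC+01:00.
13:30 Mirast Zone − 1h = 12:30 UTC.
1 March 2031 is a Saturday, so the first Sunday is March 2 and the fourth is March 23.
1 November 2031 is a Saturday, so the first Sunday is November 2 and the third is November 16.
At the standard offset (UTC+04:30), 12:30 UTC + 4h30m = 17:00 Orua Coast standard time.
The standard-time date in Orua Coast, February 19, 2031, does not fall between 23 March and 16 November, so daylight saving is not in effect and Orua Coast is at UTC+04:30.
12:30 UTC + 4h30m = 17:00 Orua Coast.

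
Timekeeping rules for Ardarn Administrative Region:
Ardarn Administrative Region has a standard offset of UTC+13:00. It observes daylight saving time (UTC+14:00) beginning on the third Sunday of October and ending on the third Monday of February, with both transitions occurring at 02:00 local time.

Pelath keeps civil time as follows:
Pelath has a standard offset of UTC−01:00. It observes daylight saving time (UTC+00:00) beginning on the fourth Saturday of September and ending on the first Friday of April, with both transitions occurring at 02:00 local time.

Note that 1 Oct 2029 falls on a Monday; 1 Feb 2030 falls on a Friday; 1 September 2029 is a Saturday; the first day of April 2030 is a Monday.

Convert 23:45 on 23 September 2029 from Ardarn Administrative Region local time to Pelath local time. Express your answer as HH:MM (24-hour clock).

1 October 2029 is a Monday, so the first Sunday is October 7 and the third is October 21.
1 February 2030 is a Friday, so the first Monday is February 4 and the third is February 18.
23 September 2029 does not fall between 21 October 2029 and 18 February 2030, so daylight saving is not in effect and Ardarn Administrative Region is at UTC+13:00.
23:45 Ardarn Administrative Region − 13h = 10:45 UTC.
1 September 2029 is a Saturday, so the first Saturday is September 1 and the fourth is September 22.
1 April 2030 is a Monday, so the first Friday is April 5.
At the standard offset (UTC−01:00), 10:45 UTC − 1h = 09:45 Pelath standard time.
The standard-time date in Pelath, 23 September 2029, falls between 22 September 2029 and 5 April 2030, so daylight saving is in effect and Pelath is at UTC+00:00.
10:45 UTC + 0h = 10:45 Pelath.

10:45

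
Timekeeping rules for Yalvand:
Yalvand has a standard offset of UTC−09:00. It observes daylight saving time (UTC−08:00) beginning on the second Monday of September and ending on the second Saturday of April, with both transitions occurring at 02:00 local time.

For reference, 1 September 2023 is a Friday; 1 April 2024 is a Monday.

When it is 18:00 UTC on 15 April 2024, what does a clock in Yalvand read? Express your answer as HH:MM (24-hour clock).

09:00

1 September 2023 is a Friday, so the first Monday is September 4 and the second is September 11.
1 April 2024 is a Monday, so the first Saturday is April 6 and the second is April 13.
At the standard offset (UTC−09:00), 18:00 UTC − 9h = 09:00 Yalvand standard time.
The standard-time date in Yalvand, 15 April 2024, does not fall between 11 September 2023 and 13 April 2024, so daylight saving is not in effect and Yalvand is at UTC−09:00.
18:00 UTC − 9h = 09:00 local.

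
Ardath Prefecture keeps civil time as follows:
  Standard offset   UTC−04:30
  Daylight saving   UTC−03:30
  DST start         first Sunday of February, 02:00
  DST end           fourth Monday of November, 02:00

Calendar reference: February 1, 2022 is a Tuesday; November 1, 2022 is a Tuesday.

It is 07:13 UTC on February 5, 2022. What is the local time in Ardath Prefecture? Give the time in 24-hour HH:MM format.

1 February 2022 is a Tuesday, so the first Sunday is February 6.
1 November 2022 is a Tuesday, so the first Monday is November 7 and the fourth is November 28.
At the standard offset (UTC−04:30), 07:13 UTC − 4h30m = 02:43 Ardath Prefecture standard time.
Daylight saving runs 6 February – 28 November; the standard-time date in Ardath Prefecture, February 5, 2022, is outside that window, so Ardath Prefecture is on standard time at UTC−04:30.
07:13 UTC − 4h30m = 02:43 local.

02:43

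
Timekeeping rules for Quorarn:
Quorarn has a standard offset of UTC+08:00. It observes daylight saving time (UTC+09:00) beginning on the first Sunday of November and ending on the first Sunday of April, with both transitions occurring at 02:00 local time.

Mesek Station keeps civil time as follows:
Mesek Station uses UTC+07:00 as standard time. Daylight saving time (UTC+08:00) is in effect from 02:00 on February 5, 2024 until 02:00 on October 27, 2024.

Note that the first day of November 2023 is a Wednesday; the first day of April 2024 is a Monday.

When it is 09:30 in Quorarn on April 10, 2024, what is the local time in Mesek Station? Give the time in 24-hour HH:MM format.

1 November 2023 is a Wednesday, so the first Sunday is November 5.
1 April 2024 is a Monday, so the first Sunday is April 7.
Daylight saving runs 5 November 2023 – 7 April 2024; April 10, 2024 is outside that window, so Quorarn is on standard time at UTC+08:00.
09:30 Quorarn − 8h = 01:30 UTC.
At the standard offset (UTC+07:00), 01:30 UTC + 7h = 08:30 Mesek Station standard time.
The standard-time date in Mesek Station, April 10, 2024, falls between 5 February and 27 October, so daylight saving is in effect and Mesek Station is at UTC+08:00.
01:30 UTC + 8h = 09:30 Mesek Station.

09:30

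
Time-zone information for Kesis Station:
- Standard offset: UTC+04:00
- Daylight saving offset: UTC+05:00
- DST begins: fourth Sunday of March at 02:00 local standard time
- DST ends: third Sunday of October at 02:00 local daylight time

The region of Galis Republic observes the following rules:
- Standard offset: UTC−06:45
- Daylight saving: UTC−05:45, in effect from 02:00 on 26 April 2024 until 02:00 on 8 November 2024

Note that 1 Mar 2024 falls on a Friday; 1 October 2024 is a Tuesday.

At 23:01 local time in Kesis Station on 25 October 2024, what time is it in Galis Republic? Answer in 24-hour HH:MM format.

1 March 2024 is a Friday, so the first Sunday is March 3 and the fourth is March 24.
1 October 2024 is a Tuesday, so the first Sunday is October 6 and the third is October 20.
Daylight saving runs 24 March – 20 October; 25 October 2024 is outside that window, so Kesis Station is on standard time at UTC+04:00.
23:01 Kesis Station − 4h = 19:01 UTC.
At the standard offset (UTC−06:45), 19:01 UTC − 6h45m = 12:16 Galis Republic standard time.
The standard-time date in Galis Republic, 25 October 2024, falls between 26 April and 8 November, so daylight saving is in effect and Galis Republic is at UTC−05:45.
19:01 UTC − 5h45m = 13:16 Galis Republic.

13:16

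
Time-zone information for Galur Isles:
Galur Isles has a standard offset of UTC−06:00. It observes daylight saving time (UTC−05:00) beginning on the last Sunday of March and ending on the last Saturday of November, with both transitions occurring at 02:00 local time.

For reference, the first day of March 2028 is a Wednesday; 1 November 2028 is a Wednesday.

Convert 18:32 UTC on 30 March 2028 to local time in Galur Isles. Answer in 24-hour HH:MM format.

1 March 2028 is a Wednesday, so Sundays fall on 5, 12, 19, 26; the last is March 26.
1 November 2028 is a Wednesday, so Saturdays fall on 4, 11, 18, 25; the last is November 25.
At the standard offset (UTC−06:00), 18:32 UTC − 6h = 12:32 Galur Isles standard time.
Daylight saving runs 26 March – 25 November; the standard-time date in Galur Isles, 30 March 2028, is inside that window, so Galur Isles is at UTC−05:00.
18:32 UTC − 5h = 13:32 local.

13:32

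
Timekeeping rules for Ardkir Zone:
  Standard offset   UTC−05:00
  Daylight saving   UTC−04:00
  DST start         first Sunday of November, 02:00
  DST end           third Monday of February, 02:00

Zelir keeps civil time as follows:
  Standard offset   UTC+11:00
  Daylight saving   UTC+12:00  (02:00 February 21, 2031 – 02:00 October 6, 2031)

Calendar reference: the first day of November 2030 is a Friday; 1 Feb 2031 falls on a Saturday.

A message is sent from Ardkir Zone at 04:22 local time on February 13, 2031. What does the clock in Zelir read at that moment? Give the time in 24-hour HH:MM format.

1 November 2030 is a Friday, so the first Sunday is November 3.
1 February 2031 is a Saturday, so the first Monday is February 3 and the third is February 17.
February 13, 2031 lies within the daylight-saving period (3 November 2030 – 17 February 2031), so Ardkir Zone is on daylight time, UTC−04:00.
04:22 Ardkir Zone + 4h = 08:22 UTC.
At the standard offset (UTC+11:00), 08:22 UTC + 11h = 19:22 Zelir standard time.
The standard-time date in Zelir, February 13, 2031, is outside the daylight-saving period (21 February – 6 October), so Zelir is on standard time, UTC+11:00.
08:22 UTC + 11h = 19:22 Zelir.

19:22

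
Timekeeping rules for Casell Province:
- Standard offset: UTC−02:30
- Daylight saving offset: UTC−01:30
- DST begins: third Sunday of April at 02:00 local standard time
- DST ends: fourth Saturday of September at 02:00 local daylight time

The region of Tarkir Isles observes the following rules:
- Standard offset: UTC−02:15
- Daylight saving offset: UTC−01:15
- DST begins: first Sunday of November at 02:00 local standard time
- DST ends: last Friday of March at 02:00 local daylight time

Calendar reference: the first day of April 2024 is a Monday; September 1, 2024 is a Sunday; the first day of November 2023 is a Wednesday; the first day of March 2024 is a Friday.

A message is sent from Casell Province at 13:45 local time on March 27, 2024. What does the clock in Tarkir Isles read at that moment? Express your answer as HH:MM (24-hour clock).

1 April 2024 is a Monday, so the first Sunday is April 7 and the third is April 21.
1 September 2024 is a Sunday, so the first Saturday is September 7 and the fourth is September 28.
March 27, 2024 is outside the daylight-saving period (21 April – 28 September), so Casell Province is on standard time, UTC−02:30.
13:45 Casell Province + 2h30m = 16:15 UTC.
1 November 2023 is a Wednesday, so the first Sunday is November 5.
1 March 2024 is a Friday, so Fridays fall on 1, 8, 15, 22, 29; the last is March 29.
At the standard offset (UTC−02:15), 16:15 UTC − 2h15m = 14:00 Tarkir Isles standard time.
Daylight saving runs 5 November 2023 – 29 March 2024; the standard-time date in Tarkir Isles, March 27, 2024, is inside that window, so Tarkir Isles is at UTC−01:15.
16:15 UTC − 1h15m = 15:00 Tarkir Isles.

15:00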